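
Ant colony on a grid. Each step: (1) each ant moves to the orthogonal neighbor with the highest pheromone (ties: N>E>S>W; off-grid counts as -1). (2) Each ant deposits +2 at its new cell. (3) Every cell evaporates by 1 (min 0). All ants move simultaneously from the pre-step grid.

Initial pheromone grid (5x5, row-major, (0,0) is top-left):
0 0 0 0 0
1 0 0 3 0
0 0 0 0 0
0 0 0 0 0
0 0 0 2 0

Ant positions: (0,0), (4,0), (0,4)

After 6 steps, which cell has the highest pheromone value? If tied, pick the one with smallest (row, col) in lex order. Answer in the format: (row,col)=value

Step 1: ant0:(0,0)->S->(1,0) | ant1:(4,0)->N->(3,0) | ant2:(0,4)->S->(1,4)
  grid max=2 at (1,0)
Step 2: ant0:(1,0)->N->(0,0) | ant1:(3,0)->N->(2,0) | ant2:(1,4)->W->(1,3)
  grid max=3 at (1,3)
Step 3: ant0:(0,0)->S->(1,0) | ant1:(2,0)->N->(1,0) | ant2:(1,3)->N->(0,3)
  grid max=4 at (1,0)
Step 4: ant0:(1,0)->N->(0,0) | ant1:(1,0)->N->(0,0) | ant2:(0,3)->S->(1,3)
  grid max=3 at (0,0)
Step 5: ant0:(0,0)->S->(1,0) | ant1:(0,0)->S->(1,0) | ant2:(1,3)->N->(0,3)
  grid max=6 at (1,0)
Step 6: ant0:(1,0)->N->(0,0) | ant1:(1,0)->N->(0,0) | ant2:(0,3)->S->(1,3)
  grid max=5 at (0,0)
Final grid:
  5 0 0 0 0
  5 0 0 3 0
  0 0 0 0 0
  0 0 0 0 0
  0 0 0 0 0
Max pheromone 5 at (0,0)

Answer: (0,0)=5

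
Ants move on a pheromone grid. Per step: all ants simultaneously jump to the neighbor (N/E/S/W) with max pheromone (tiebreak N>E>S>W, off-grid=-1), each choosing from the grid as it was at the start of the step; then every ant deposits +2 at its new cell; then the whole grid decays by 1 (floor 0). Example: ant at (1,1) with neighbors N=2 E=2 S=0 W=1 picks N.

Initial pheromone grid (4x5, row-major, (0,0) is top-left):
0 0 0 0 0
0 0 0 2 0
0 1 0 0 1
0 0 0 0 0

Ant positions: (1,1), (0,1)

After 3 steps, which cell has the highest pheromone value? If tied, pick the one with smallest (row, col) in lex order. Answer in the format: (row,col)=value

Step 1: ant0:(1,1)->S->(2,1) | ant1:(0,1)->E->(0,2)
  grid max=2 at (2,1)
Step 2: ant0:(2,1)->N->(1,1) | ant1:(0,2)->E->(0,3)
  grid max=1 at (0,3)
Step 3: ant0:(1,1)->S->(2,1) | ant1:(0,3)->E->(0,4)
  grid max=2 at (2,1)
Final grid:
  0 0 0 0 1
  0 0 0 0 0
  0 2 0 0 0
  0 0 0 0 0
Max pheromone 2 at (2,1)

Answer: (2,1)=2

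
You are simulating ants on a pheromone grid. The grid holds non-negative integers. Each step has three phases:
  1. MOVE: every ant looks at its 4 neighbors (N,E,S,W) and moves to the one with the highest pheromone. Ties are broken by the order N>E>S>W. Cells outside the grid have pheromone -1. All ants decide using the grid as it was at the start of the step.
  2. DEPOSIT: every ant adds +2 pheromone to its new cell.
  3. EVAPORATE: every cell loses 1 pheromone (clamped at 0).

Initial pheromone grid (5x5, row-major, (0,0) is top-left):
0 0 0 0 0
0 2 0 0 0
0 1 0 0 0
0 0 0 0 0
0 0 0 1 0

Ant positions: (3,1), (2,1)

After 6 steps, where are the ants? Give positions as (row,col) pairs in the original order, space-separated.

Step 1: ant0:(3,1)->N->(2,1) | ant1:(2,1)->N->(1,1)
  grid max=3 at (1,1)
Step 2: ant0:(2,1)->N->(1,1) | ant1:(1,1)->S->(2,1)
  grid max=4 at (1,1)
Step 3: ant0:(1,1)->S->(2,1) | ant1:(2,1)->N->(1,1)
  grid max=5 at (1,1)
Step 4: ant0:(2,1)->N->(1,1) | ant1:(1,1)->S->(2,1)
  grid max=6 at (1,1)
Step 5: ant0:(1,1)->S->(2,1) | ant1:(2,1)->N->(1,1)
  grid max=7 at (1,1)
Step 6: ant0:(2,1)->N->(1,1) | ant1:(1,1)->S->(2,1)
  grid max=8 at (1,1)

(1,1) (2,1)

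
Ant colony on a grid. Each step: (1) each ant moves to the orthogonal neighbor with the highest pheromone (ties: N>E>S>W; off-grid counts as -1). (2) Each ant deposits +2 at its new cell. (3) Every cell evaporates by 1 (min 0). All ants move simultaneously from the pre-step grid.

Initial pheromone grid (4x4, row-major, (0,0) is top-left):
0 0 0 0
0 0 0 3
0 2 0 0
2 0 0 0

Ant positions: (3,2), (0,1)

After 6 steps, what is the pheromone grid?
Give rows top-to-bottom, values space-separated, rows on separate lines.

After step 1: ants at (2,2),(0,2)
  0 0 1 0
  0 0 0 2
  0 1 1 0
  1 0 0 0
After step 2: ants at (2,1),(0,3)
  0 0 0 1
  0 0 0 1
  0 2 0 0
  0 0 0 0
After step 3: ants at (1,1),(1,3)
  0 0 0 0
  0 1 0 2
  0 1 0 0
  0 0 0 0
After step 4: ants at (2,1),(0,3)
  0 0 0 1
  0 0 0 1
  0 2 0 0
  0 0 0 0
After step 5: ants at (1,1),(1,3)
  0 0 0 0
  0 1 0 2
  0 1 0 0
  0 0 0 0
After step 6: ants at (2,1),(0,3)
  0 0 0 1
  0 0 0 1
  0 2 0 0
  0 0 0 0

0 0 0 1
0 0 0 1
0 2 0 0
0 0 0 0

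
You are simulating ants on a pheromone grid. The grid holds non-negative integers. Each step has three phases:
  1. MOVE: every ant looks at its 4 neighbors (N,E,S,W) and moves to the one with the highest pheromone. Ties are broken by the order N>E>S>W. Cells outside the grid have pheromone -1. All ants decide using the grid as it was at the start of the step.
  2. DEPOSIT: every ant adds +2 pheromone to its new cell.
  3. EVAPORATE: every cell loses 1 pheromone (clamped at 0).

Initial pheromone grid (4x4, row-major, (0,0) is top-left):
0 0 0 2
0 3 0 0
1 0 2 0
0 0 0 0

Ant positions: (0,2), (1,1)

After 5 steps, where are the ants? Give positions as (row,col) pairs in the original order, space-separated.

Step 1: ant0:(0,2)->E->(0,3) | ant1:(1,1)->N->(0,1)
  grid max=3 at (0,3)
Step 2: ant0:(0,3)->S->(1,3) | ant1:(0,1)->S->(1,1)
  grid max=3 at (1,1)
Step 3: ant0:(1,3)->N->(0,3) | ant1:(1,1)->N->(0,1)
  grid max=3 at (0,3)
Step 4: ant0:(0,3)->S->(1,3) | ant1:(0,1)->S->(1,1)
  grid max=3 at (1,1)
Step 5: ant0:(1,3)->N->(0,3) | ant1:(1,1)->N->(0,1)
  grid max=3 at (0,3)

(0,3) (0,1)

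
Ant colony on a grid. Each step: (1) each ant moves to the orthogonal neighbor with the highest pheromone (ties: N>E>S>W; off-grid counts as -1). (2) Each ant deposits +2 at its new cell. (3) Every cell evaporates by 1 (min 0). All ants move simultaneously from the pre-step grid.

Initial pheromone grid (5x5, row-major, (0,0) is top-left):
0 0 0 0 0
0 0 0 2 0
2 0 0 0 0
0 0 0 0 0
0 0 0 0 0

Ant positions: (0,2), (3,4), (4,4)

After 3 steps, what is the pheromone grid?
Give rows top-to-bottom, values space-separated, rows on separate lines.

After step 1: ants at (0,3),(2,4),(3,4)
  0 0 0 1 0
  0 0 0 1 0
  1 0 0 0 1
  0 0 0 0 1
  0 0 0 0 0
After step 2: ants at (1,3),(3,4),(2,4)
  0 0 0 0 0
  0 0 0 2 0
  0 0 0 0 2
  0 0 0 0 2
  0 0 0 0 0
After step 3: ants at (0,3),(2,4),(3,4)
  0 0 0 1 0
  0 0 0 1 0
  0 0 0 0 3
  0 0 0 0 3
  0 0 0 0 0

0 0 0 1 0
0 0 0 1 0
0 0 0 0 3
0 0 0 0 3
0 0 0 0 0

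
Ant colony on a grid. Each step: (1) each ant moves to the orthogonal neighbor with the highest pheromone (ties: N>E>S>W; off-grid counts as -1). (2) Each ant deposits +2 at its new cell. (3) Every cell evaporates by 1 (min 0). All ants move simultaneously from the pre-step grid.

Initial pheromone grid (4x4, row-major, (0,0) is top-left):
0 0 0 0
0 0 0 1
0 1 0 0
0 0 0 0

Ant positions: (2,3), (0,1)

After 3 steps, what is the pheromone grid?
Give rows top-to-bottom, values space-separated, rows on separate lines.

After step 1: ants at (1,3),(0,2)
  0 0 1 0
  0 0 0 2
  0 0 0 0
  0 0 0 0
After step 2: ants at (0,3),(0,3)
  0 0 0 3
  0 0 0 1
  0 0 0 0
  0 0 0 0
After step 3: ants at (1,3),(1,3)
  0 0 0 2
  0 0 0 4
  0 0 0 0
  0 0 0 0

0 0 0 2
0 0 0 4
0 0 0 0
0 0 0 0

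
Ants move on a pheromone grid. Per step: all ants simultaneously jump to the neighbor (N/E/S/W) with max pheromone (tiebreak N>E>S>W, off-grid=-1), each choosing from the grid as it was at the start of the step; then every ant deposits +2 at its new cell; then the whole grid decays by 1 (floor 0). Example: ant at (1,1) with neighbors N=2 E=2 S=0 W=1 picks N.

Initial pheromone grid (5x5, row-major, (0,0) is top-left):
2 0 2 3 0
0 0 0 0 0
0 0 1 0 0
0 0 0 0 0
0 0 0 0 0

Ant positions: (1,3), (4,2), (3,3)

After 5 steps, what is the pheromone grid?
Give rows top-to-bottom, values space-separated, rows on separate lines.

After step 1: ants at (0,3),(3,2),(2,3)
  1 0 1 4 0
  0 0 0 0 0
  0 0 0 1 0
  0 0 1 0 0
  0 0 0 0 0
After step 2: ants at (0,2),(2,2),(1,3)
  0 0 2 3 0
  0 0 0 1 0
  0 0 1 0 0
  0 0 0 0 0
  0 0 0 0 0
After step 3: ants at (0,3),(1,2),(0,3)
  0 0 1 6 0
  0 0 1 0 0
  0 0 0 0 0
  0 0 0 0 0
  0 0 0 0 0
After step 4: ants at (0,2),(0,2),(0,2)
  0 0 6 5 0
  0 0 0 0 0
  0 0 0 0 0
  0 0 0 0 0
  0 0 0 0 0
After step 5: ants at (0,3),(0,3),(0,3)
  0 0 5 10 0
  0 0 0 0 0
  0 0 0 0 0
  0 0 0 0 0
  0 0 0 0 0

0 0 5 10 0
0 0 0 0 0
0 0 0 0 0
0 0 0 0 0
0 0 0 0 0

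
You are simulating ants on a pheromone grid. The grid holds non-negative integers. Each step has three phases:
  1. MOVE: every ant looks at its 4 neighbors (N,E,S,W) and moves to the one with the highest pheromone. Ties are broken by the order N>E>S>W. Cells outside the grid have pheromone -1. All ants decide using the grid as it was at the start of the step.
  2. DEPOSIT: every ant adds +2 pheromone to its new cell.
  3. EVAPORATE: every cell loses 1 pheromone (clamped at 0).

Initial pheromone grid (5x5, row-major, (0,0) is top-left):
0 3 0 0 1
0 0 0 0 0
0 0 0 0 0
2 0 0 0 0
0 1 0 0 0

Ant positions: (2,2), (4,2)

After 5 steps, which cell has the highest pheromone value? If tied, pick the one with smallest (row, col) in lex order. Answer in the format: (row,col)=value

Step 1: ant0:(2,2)->N->(1,2) | ant1:(4,2)->W->(4,1)
  grid max=2 at (0,1)
Step 2: ant0:(1,2)->N->(0,2) | ant1:(4,1)->N->(3,1)
  grid max=1 at (0,1)
Step 3: ant0:(0,2)->W->(0,1) | ant1:(3,1)->S->(4,1)
  grid max=2 at (0,1)
Step 4: ant0:(0,1)->E->(0,2) | ant1:(4,1)->N->(3,1)
  grid max=1 at (0,1)
Step 5: ant0:(0,2)->W->(0,1) | ant1:(3,1)->S->(4,1)
  grid max=2 at (0,1)
Final grid:
  0 2 0 0 0
  0 0 0 0 0
  0 0 0 0 0
  0 0 0 0 0
  0 2 0 0 0
Max pheromone 2 at (0,1)

Answer: (0,1)=2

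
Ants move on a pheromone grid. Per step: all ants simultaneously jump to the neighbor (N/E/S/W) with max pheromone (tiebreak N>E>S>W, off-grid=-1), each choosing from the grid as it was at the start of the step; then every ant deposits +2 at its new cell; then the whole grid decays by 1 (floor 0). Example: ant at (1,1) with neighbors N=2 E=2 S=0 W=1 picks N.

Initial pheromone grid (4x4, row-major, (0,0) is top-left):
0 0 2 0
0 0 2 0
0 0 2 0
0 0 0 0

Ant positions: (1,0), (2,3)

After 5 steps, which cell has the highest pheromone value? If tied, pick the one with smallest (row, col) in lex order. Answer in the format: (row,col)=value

Answer: (2,2)=5

Derivation:
Step 1: ant0:(1,0)->N->(0,0) | ant1:(2,3)->W->(2,2)
  grid max=3 at (2,2)
Step 2: ant0:(0,0)->E->(0,1) | ant1:(2,2)->N->(1,2)
  grid max=2 at (1,2)
Step 3: ant0:(0,1)->E->(0,2) | ant1:(1,2)->S->(2,2)
  grid max=3 at (2,2)
Step 4: ant0:(0,2)->S->(1,2) | ant1:(2,2)->N->(1,2)
  grid max=4 at (1,2)
Step 5: ant0:(1,2)->S->(2,2) | ant1:(1,2)->S->(2,2)
  grid max=5 at (2,2)
Final grid:
  0 0 0 0
  0 0 3 0
  0 0 5 0
  0 0 0 0
Max pheromone 5 at (2,2)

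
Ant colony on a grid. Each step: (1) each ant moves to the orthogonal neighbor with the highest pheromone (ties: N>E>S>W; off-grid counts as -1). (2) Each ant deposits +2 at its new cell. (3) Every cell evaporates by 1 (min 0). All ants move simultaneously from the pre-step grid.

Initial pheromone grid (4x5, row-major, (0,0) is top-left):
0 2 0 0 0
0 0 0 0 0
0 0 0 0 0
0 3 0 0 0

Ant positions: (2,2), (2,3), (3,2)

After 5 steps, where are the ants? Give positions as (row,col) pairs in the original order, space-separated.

Step 1: ant0:(2,2)->N->(1,2) | ant1:(2,3)->N->(1,3) | ant2:(3,2)->W->(3,1)
  grid max=4 at (3,1)
Step 2: ant0:(1,2)->E->(1,3) | ant1:(1,3)->W->(1,2) | ant2:(3,1)->N->(2,1)
  grid max=3 at (3,1)
Step 3: ant0:(1,3)->W->(1,2) | ant1:(1,2)->E->(1,3) | ant2:(2,1)->S->(3,1)
  grid max=4 at (3,1)
Step 4: ant0:(1,2)->E->(1,3) | ant1:(1,3)->W->(1,2) | ant2:(3,1)->N->(2,1)
  grid max=4 at (1,2)
Step 5: ant0:(1,3)->W->(1,2) | ant1:(1,2)->E->(1,3) | ant2:(2,1)->S->(3,1)
  grid max=5 at (1,2)

(1,2) (1,3) (3,1)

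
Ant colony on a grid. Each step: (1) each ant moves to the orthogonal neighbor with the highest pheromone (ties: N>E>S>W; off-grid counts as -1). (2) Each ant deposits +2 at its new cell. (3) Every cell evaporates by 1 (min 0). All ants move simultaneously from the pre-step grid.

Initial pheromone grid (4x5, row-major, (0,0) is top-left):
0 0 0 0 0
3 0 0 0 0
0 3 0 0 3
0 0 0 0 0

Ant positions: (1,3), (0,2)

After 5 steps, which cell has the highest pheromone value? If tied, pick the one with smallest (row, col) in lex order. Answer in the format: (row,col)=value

Step 1: ant0:(1,3)->N->(0,3) | ant1:(0,2)->E->(0,3)
  grid max=3 at (0,3)
Step 2: ant0:(0,3)->E->(0,4) | ant1:(0,3)->E->(0,4)
  grid max=3 at (0,4)
Step 3: ant0:(0,4)->W->(0,3) | ant1:(0,4)->W->(0,3)
  grid max=5 at (0,3)
Step 4: ant0:(0,3)->E->(0,4) | ant1:(0,3)->E->(0,4)
  grid max=5 at (0,4)
Step 5: ant0:(0,4)->W->(0,3) | ant1:(0,4)->W->(0,3)
  grid max=7 at (0,3)
Final grid:
  0 0 0 7 4
  0 0 0 0 0
  0 0 0 0 0
  0 0 0 0 0
Max pheromone 7 at (0,3)

Answer: (0,3)=7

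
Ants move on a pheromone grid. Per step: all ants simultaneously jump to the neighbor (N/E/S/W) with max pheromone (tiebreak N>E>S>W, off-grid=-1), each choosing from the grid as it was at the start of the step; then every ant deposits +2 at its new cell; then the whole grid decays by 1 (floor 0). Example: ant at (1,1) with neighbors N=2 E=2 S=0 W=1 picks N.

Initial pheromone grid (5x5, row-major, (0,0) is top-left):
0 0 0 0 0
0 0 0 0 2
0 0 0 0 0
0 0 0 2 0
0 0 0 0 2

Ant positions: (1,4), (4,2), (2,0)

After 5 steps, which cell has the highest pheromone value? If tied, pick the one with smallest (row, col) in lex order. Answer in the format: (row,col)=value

Answer: (0,3)=1

Derivation:
Step 1: ant0:(1,4)->N->(0,4) | ant1:(4,2)->N->(3,2) | ant2:(2,0)->N->(1,0)
  grid max=1 at (0,4)
Step 2: ant0:(0,4)->S->(1,4) | ant1:(3,2)->E->(3,3) | ant2:(1,0)->N->(0,0)
  grid max=2 at (1,4)
Step 3: ant0:(1,4)->N->(0,4) | ant1:(3,3)->N->(2,3) | ant2:(0,0)->E->(0,1)
  grid max=1 at (0,1)
Step 4: ant0:(0,4)->S->(1,4) | ant1:(2,3)->S->(3,3) | ant2:(0,1)->E->(0,2)
  grid max=2 at (1,4)
Step 5: ant0:(1,4)->N->(0,4) | ant1:(3,3)->N->(2,3) | ant2:(0,2)->E->(0,3)
  grid max=1 at (0,3)
Final grid:
  0 0 0 1 1
  0 0 0 0 1
  0 0 0 1 0
  0 0 0 1 0
  0 0 0 0 0
Max pheromone 1 at (0,3)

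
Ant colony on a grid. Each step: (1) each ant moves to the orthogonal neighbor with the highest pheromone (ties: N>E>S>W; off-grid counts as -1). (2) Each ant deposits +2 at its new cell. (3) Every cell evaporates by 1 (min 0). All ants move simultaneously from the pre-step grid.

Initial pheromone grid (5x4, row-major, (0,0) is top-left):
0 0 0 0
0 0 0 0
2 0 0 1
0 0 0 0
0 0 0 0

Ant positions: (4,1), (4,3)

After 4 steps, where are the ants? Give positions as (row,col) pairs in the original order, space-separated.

Step 1: ant0:(4,1)->N->(3,1) | ant1:(4,3)->N->(3,3)
  grid max=1 at (2,0)
Step 2: ant0:(3,1)->N->(2,1) | ant1:(3,3)->N->(2,3)
  grid max=1 at (2,1)
Step 3: ant0:(2,1)->N->(1,1) | ant1:(2,3)->N->(1,3)
  grid max=1 at (1,1)
Step 4: ant0:(1,1)->N->(0,1) | ant1:(1,3)->N->(0,3)
  grid max=1 at (0,1)

(0,1) (0,3)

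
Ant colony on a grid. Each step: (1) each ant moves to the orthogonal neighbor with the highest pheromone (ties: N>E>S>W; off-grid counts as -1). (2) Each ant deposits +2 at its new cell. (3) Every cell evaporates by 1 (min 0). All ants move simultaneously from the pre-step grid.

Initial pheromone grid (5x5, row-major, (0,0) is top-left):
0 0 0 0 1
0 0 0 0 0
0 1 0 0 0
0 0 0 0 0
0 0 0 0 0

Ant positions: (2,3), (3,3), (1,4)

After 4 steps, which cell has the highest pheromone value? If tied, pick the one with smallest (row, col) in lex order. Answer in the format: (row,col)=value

Answer: (1,3)=6

Derivation:
Step 1: ant0:(2,3)->N->(1,3) | ant1:(3,3)->N->(2,3) | ant2:(1,4)->N->(0,4)
  grid max=2 at (0,4)
Step 2: ant0:(1,3)->S->(2,3) | ant1:(2,3)->N->(1,3) | ant2:(0,4)->S->(1,4)
  grid max=2 at (1,3)
Step 3: ant0:(2,3)->N->(1,3) | ant1:(1,3)->S->(2,3) | ant2:(1,4)->W->(1,3)
  grid max=5 at (1,3)
Step 4: ant0:(1,3)->S->(2,3) | ant1:(2,3)->N->(1,3) | ant2:(1,3)->S->(2,3)
  grid max=6 at (1,3)
Final grid:
  0 0 0 0 0
  0 0 0 6 0
  0 0 0 6 0
  0 0 0 0 0
  0 0 0 0 0
Max pheromone 6 at (1,3)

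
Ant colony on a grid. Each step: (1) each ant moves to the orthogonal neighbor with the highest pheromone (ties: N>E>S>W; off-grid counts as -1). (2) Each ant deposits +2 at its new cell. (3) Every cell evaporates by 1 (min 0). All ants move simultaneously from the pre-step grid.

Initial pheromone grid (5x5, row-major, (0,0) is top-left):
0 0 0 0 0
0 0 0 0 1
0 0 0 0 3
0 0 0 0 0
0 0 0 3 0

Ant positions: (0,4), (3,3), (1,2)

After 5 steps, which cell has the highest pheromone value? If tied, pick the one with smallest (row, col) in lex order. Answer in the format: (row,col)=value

Step 1: ant0:(0,4)->S->(1,4) | ant1:(3,3)->S->(4,3) | ant2:(1,2)->N->(0,2)
  grid max=4 at (4,3)
Step 2: ant0:(1,4)->S->(2,4) | ant1:(4,3)->N->(3,3) | ant2:(0,2)->E->(0,3)
  grid max=3 at (2,4)
Step 3: ant0:(2,4)->N->(1,4) | ant1:(3,3)->S->(4,3) | ant2:(0,3)->E->(0,4)
  grid max=4 at (4,3)
Step 4: ant0:(1,4)->S->(2,4) | ant1:(4,3)->N->(3,3) | ant2:(0,4)->S->(1,4)
  grid max=3 at (1,4)
Step 5: ant0:(2,4)->N->(1,4) | ant1:(3,3)->S->(4,3) | ant2:(1,4)->S->(2,4)
  grid max=4 at (1,4)
Final grid:
  0 0 0 0 0
  0 0 0 0 4
  0 0 0 0 4
  0 0 0 0 0
  0 0 0 4 0
Max pheromone 4 at (1,4)

Answer: (1,4)=4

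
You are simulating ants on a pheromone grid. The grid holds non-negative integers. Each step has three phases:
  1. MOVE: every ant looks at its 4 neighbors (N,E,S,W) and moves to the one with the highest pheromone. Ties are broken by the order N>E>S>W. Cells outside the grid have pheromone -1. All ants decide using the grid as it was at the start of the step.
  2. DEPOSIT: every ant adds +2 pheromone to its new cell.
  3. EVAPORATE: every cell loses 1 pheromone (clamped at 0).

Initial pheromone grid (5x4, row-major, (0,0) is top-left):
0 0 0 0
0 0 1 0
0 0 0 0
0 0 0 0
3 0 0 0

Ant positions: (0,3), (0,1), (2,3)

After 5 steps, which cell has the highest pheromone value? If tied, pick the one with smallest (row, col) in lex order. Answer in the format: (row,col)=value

Step 1: ant0:(0,3)->S->(1,3) | ant1:(0,1)->E->(0,2) | ant2:(2,3)->N->(1,3)
  grid max=3 at (1,3)
Step 2: ant0:(1,3)->N->(0,3) | ant1:(0,2)->E->(0,3) | ant2:(1,3)->N->(0,3)
  grid max=5 at (0,3)
Step 3: ant0:(0,3)->S->(1,3) | ant1:(0,3)->S->(1,3) | ant2:(0,3)->S->(1,3)
  grid max=7 at (1,3)
Step 4: ant0:(1,3)->N->(0,3) | ant1:(1,3)->N->(0,3) | ant2:(1,3)->N->(0,3)
  grid max=9 at (0,3)
Step 5: ant0:(0,3)->S->(1,3) | ant1:(0,3)->S->(1,3) | ant2:(0,3)->S->(1,3)
  grid max=11 at (1,3)
Final grid:
  0 0 0 8
  0 0 0 11
  0 0 0 0
  0 0 0 0
  0 0 0 0
Max pheromone 11 at (1,3)

Answer: (1,3)=11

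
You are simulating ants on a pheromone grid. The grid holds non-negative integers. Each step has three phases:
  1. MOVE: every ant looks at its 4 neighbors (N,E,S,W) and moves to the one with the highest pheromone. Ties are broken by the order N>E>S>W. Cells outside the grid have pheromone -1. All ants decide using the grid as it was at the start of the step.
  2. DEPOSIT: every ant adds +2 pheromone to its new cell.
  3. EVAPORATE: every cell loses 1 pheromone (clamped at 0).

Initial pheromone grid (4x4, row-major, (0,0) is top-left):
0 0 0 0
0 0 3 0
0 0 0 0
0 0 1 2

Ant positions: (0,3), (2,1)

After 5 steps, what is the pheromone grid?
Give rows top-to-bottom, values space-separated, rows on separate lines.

After step 1: ants at (1,3),(1,1)
  0 0 0 0
  0 1 2 1
  0 0 0 0
  0 0 0 1
After step 2: ants at (1,2),(1,2)
  0 0 0 0
  0 0 5 0
  0 0 0 0
  0 0 0 0
After step 3: ants at (0,2),(0,2)
  0 0 3 0
  0 0 4 0
  0 0 0 0
  0 0 0 0
After step 4: ants at (1,2),(1,2)
  0 0 2 0
  0 0 7 0
  0 0 0 0
  0 0 0 0
After step 5: ants at (0,2),(0,2)
  0 0 5 0
  0 0 6 0
  0 0 0 0
  0 0 0 0

0 0 5 0
0 0 6 0
0 0 0 0
0 0 0 0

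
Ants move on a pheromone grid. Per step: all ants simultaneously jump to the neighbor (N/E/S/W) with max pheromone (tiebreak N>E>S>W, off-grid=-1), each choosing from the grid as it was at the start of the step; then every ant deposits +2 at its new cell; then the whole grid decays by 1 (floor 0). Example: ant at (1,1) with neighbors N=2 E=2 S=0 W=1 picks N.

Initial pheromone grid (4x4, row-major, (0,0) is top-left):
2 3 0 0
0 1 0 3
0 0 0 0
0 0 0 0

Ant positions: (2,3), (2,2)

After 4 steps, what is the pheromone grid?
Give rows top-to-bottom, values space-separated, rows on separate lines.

After step 1: ants at (1,3),(1,2)
  1 2 0 0
  0 0 1 4
  0 0 0 0
  0 0 0 0
After step 2: ants at (1,2),(1,3)
  0 1 0 0
  0 0 2 5
  0 0 0 0
  0 0 0 0
After step 3: ants at (1,3),(1,2)
  0 0 0 0
  0 0 3 6
  0 0 0 0
  0 0 0 0
After step 4: ants at (1,2),(1,3)
  0 0 0 0
  0 0 4 7
  0 0 0 0
  0 0 0 0

0 0 0 0
0 0 4 7
0 0 0 0
0 0 0 0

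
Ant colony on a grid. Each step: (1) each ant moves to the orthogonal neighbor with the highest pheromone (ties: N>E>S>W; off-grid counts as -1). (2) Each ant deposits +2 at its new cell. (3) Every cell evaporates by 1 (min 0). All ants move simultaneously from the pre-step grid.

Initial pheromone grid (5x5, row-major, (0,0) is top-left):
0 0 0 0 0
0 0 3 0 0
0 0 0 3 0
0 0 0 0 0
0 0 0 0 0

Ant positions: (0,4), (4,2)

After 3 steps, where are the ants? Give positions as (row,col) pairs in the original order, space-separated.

Step 1: ant0:(0,4)->S->(1,4) | ant1:(4,2)->N->(3,2)
  grid max=2 at (1,2)
Step 2: ant0:(1,4)->N->(0,4) | ant1:(3,2)->N->(2,2)
  grid max=1 at (0,4)
Step 3: ant0:(0,4)->S->(1,4) | ant1:(2,2)->N->(1,2)
  grid max=2 at (1,2)

(1,4) (1,2)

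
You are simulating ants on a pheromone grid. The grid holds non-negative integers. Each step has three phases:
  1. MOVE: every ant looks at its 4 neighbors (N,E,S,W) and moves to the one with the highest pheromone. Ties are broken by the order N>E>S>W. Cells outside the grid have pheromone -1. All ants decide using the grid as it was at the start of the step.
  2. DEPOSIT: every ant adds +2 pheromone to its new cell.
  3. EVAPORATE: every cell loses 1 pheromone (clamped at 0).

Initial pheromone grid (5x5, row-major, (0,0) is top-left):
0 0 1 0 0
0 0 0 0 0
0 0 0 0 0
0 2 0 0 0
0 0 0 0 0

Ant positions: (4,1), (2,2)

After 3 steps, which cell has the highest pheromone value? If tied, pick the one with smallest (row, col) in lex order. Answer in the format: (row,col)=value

Step 1: ant0:(4,1)->N->(3,1) | ant1:(2,2)->N->(1,2)
  grid max=3 at (3,1)
Step 2: ant0:(3,1)->N->(2,1) | ant1:(1,2)->N->(0,2)
  grid max=2 at (3,1)
Step 3: ant0:(2,1)->S->(3,1) | ant1:(0,2)->E->(0,3)
  grid max=3 at (3,1)
Final grid:
  0 0 0 1 0
  0 0 0 0 0
  0 0 0 0 0
  0 3 0 0 0
  0 0 0 0 0
Max pheromone 3 at (3,1)

Answer: (3,1)=3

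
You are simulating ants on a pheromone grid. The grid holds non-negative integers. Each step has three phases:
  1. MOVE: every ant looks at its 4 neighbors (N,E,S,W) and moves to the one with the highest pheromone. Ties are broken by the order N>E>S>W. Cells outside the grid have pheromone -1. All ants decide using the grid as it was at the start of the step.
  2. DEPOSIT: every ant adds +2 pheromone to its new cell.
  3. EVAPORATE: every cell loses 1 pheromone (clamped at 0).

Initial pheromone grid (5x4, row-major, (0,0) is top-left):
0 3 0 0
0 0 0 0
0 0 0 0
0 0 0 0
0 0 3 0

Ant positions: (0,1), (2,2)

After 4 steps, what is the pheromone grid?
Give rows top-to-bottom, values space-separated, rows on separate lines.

After step 1: ants at (0,2),(1,2)
  0 2 1 0
  0 0 1 0
  0 0 0 0
  0 0 0 0
  0 0 2 0
After step 2: ants at (0,1),(0,2)
  0 3 2 0
  0 0 0 0
  0 0 0 0
  0 0 0 0
  0 0 1 0
After step 3: ants at (0,2),(0,1)
  0 4 3 0
  0 0 0 0
  0 0 0 0
  0 0 0 0
  0 0 0 0
After step 4: ants at (0,1),(0,2)
  0 5 4 0
  0 0 0 0
  0 0 0 0
  0 0 0 0
  0 0 0 0

0 5 4 0
0 0 0 0
0 0 0 0
0 0 0 0
0 0 0 0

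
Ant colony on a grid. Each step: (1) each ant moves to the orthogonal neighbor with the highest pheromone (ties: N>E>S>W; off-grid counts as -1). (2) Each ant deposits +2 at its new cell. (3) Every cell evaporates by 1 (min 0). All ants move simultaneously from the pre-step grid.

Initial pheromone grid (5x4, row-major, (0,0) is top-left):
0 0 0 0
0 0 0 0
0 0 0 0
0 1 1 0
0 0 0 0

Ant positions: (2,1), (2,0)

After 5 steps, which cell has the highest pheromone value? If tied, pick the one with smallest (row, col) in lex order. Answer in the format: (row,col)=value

Step 1: ant0:(2,1)->S->(3,1) | ant1:(2,0)->N->(1,0)
  grid max=2 at (3,1)
Step 2: ant0:(3,1)->N->(2,1) | ant1:(1,0)->N->(0,0)
  grid max=1 at (0,0)
Step 3: ant0:(2,1)->S->(3,1) | ant1:(0,0)->E->(0,1)
  grid max=2 at (3,1)
Step 4: ant0:(3,1)->N->(2,1) | ant1:(0,1)->E->(0,2)
  grid max=1 at (0,2)
Step 5: ant0:(2,1)->S->(3,1) | ant1:(0,2)->E->(0,3)
  grid max=2 at (3,1)
Final grid:
  0 0 0 1
  0 0 0 0
  0 0 0 0
  0 2 0 0
  0 0 0 0
Max pheromone 2 at (3,1)

Answer: (3,1)=2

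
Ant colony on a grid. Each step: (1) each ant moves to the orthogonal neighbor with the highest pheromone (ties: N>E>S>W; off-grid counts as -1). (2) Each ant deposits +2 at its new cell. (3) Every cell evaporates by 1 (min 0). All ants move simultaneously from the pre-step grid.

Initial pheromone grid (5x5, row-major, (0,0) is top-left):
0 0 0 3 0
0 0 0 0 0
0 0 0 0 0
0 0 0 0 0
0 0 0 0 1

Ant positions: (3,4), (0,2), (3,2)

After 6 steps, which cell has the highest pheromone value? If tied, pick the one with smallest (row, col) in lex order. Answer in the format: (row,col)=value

Step 1: ant0:(3,4)->S->(4,4) | ant1:(0,2)->E->(0,3) | ant2:(3,2)->N->(2,2)
  grid max=4 at (0,3)
Step 2: ant0:(4,4)->N->(3,4) | ant1:(0,3)->E->(0,4) | ant2:(2,2)->N->(1,2)
  grid max=3 at (0,3)
Step 3: ant0:(3,4)->S->(4,4) | ant1:(0,4)->W->(0,3) | ant2:(1,2)->N->(0,2)
  grid max=4 at (0,3)
Step 4: ant0:(4,4)->N->(3,4) | ant1:(0,3)->W->(0,2) | ant2:(0,2)->E->(0,3)
  grid max=5 at (0,3)
Step 5: ant0:(3,4)->S->(4,4) | ant1:(0,2)->E->(0,3) | ant2:(0,3)->W->(0,2)
  grid max=6 at (0,3)
Step 6: ant0:(4,4)->N->(3,4) | ant1:(0,3)->W->(0,2) | ant2:(0,2)->E->(0,3)
  grid max=7 at (0,3)
Final grid:
  0 0 4 7 0
  0 0 0 0 0
  0 0 0 0 0
  0 0 0 0 1
  0 0 0 0 1
Max pheromone 7 at (0,3)

Answer: (0,3)=7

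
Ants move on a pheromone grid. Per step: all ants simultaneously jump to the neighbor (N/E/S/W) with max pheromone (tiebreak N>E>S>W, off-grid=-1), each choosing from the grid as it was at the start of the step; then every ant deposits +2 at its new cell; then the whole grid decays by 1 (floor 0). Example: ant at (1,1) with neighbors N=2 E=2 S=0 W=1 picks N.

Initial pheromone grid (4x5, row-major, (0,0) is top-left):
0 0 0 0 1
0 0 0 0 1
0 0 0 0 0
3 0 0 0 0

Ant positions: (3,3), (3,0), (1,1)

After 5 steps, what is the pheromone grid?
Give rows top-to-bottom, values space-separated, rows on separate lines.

After step 1: ants at (2,3),(2,0),(0,1)
  0 1 0 0 0
  0 0 0 0 0
  1 0 0 1 0
  2 0 0 0 0
After step 2: ants at (1,3),(3,0),(0,2)
  0 0 1 0 0
  0 0 0 1 0
  0 0 0 0 0
  3 0 0 0 0
After step 3: ants at (0,3),(2,0),(0,3)
  0 0 0 3 0
  0 0 0 0 0
  1 0 0 0 0
  2 0 0 0 0
After step 4: ants at (0,4),(3,0),(0,4)
  0 0 0 2 3
  0 0 0 0 0
  0 0 0 0 0
  3 0 0 0 0
After step 5: ants at (0,3),(2,0),(0,3)
  0 0 0 5 2
  0 0 0 0 0
  1 0 0 0 0
  2 0 0 0 0

0 0 0 5 2
0 0 0 0 0
1 0 0 0 0
2 0 0 0 0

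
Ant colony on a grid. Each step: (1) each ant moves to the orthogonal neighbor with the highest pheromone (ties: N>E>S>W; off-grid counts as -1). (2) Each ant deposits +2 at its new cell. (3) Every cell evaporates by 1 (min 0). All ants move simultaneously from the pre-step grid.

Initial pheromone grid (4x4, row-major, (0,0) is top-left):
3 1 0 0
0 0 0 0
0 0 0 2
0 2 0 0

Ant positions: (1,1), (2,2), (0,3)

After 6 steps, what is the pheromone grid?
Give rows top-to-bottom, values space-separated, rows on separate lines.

After step 1: ants at (0,1),(2,3),(1,3)
  2 2 0 0
  0 0 0 1
  0 0 0 3
  0 1 0 0
After step 2: ants at (0,0),(1,3),(2,3)
  3 1 0 0
  0 0 0 2
  0 0 0 4
  0 0 0 0
After step 3: ants at (0,1),(2,3),(1,3)
  2 2 0 0
  0 0 0 3
  0 0 0 5
  0 0 0 0
After step 4: ants at (0,0),(1,3),(2,3)
  3 1 0 0
  0 0 0 4
  0 0 0 6
  0 0 0 0
After step 5: ants at (0,1),(2,3),(1,3)
  2 2 0 0
  0 0 0 5
  0 0 0 7
  0 0 0 0
After step 6: ants at (0,0),(1,3),(2,3)
  3 1 0 0
  0 0 0 6
  0 0 0 8
  0 0 0 0

3 1 0 0
0 0 0 6
0 0 0 8
0 0 0 0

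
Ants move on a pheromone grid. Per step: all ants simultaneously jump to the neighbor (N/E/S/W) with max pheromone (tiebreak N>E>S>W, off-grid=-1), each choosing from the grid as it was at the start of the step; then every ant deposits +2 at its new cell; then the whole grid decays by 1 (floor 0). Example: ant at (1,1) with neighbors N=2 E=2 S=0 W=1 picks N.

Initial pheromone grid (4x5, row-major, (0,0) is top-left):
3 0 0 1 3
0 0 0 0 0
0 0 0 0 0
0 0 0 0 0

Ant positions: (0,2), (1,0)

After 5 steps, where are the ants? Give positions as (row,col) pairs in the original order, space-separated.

Step 1: ant0:(0,2)->E->(0,3) | ant1:(1,0)->N->(0,0)
  grid max=4 at (0,0)
Step 2: ant0:(0,3)->E->(0,4) | ant1:(0,0)->E->(0,1)
  grid max=3 at (0,0)
Step 3: ant0:(0,4)->W->(0,3) | ant1:(0,1)->W->(0,0)
  grid max=4 at (0,0)
Step 4: ant0:(0,3)->E->(0,4) | ant1:(0,0)->E->(0,1)
  grid max=3 at (0,0)
Step 5: ant0:(0,4)->W->(0,3) | ant1:(0,1)->W->(0,0)
  grid max=4 at (0,0)

(0,3) (0,0)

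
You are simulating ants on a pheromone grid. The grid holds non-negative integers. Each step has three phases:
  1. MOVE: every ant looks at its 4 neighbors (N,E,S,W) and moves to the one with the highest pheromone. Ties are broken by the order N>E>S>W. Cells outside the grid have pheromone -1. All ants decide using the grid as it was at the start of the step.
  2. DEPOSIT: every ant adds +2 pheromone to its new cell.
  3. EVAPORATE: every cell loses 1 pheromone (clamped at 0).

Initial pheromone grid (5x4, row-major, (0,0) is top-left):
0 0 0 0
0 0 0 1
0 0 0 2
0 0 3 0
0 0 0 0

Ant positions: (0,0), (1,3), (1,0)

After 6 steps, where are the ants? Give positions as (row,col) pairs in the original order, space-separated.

Step 1: ant0:(0,0)->E->(0,1) | ant1:(1,3)->S->(2,3) | ant2:(1,0)->N->(0,0)
  grid max=3 at (2,3)
Step 2: ant0:(0,1)->W->(0,0) | ant1:(2,3)->N->(1,3) | ant2:(0,0)->E->(0,1)
  grid max=2 at (0,0)
Step 3: ant0:(0,0)->E->(0,1) | ant1:(1,3)->S->(2,3) | ant2:(0,1)->W->(0,0)
  grid max=3 at (0,0)
Step 4: ant0:(0,1)->W->(0,0) | ant1:(2,3)->N->(1,3) | ant2:(0,0)->E->(0,1)
  grid max=4 at (0,0)
Step 5: ant0:(0,0)->E->(0,1) | ant1:(1,3)->S->(2,3) | ant2:(0,1)->W->(0,0)
  grid max=5 at (0,0)
Step 6: ant0:(0,1)->W->(0,0) | ant1:(2,3)->N->(1,3) | ant2:(0,0)->E->(0,1)
  grid max=6 at (0,0)

(0,0) (1,3) (0,1)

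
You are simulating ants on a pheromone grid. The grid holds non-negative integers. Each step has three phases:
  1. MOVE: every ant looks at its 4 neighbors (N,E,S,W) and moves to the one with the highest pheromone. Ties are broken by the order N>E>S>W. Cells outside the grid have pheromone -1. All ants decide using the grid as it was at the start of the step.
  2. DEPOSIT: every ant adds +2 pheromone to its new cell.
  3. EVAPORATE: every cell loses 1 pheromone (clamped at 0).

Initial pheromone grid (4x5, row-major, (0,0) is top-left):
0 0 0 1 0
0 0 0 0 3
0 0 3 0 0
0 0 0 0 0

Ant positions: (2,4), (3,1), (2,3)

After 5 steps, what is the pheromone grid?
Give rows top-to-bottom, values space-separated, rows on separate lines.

After step 1: ants at (1,4),(2,1),(2,2)
  0 0 0 0 0
  0 0 0 0 4
  0 1 4 0 0
  0 0 0 0 0
After step 2: ants at (0,4),(2,2),(2,1)
  0 0 0 0 1
  0 0 0 0 3
  0 2 5 0 0
  0 0 0 0 0
After step 3: ants at (1,4),(2,1),(2,2)
  0 0 0 0 0
  0 0 0 0 4
  0 3 6 0 0
  0 0 0 0 0
After step 4: ants at (0,4),(2,2),(2,1)
  0 0 0 0 1
  0 0 0 0 3
  0 4 7 0 0
  0 0 0 0 0
After step 5: ants at (1,4),(2,1),(2,2)
  0 0 0 0 0
  0 0 0 0 4
  0 5 8 0 0
  0 0 0 0 0

0 0 0 0 0
0 0 0 0 4
0 5 8 0 0
0 0 0 0 0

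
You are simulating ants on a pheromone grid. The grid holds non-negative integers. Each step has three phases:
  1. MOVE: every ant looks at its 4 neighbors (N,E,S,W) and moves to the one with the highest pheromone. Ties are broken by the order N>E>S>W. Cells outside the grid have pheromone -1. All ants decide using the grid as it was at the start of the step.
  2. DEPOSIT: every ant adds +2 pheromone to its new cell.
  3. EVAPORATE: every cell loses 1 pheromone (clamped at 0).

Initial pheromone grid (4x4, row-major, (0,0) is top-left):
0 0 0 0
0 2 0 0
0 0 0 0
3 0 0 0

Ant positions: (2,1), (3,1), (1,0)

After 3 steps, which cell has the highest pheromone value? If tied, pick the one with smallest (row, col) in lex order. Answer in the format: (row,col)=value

Answer: (1,1)=7

Derivation:
Step 1: ant0:(2,1)->N->(1,1) | ant1:(3,1)->W->(3,0) | ant2:(1,0)->E->(1,1)
  grid max=5 at (1,1)
Step 2: ant0:(1,1)->N->(0,1) | ant1:(3,0)->N->(2,0) | ant2:(1,1)->N->(0,1)
  grid max=4 at (1,1)
Step 3: ant0:(0,1)->S->(1,1) | ant1:(2,0)->S->(3,0) | ant2:(0,1)->S->(1,1)
  grid max=7 at (1,1)
Final grid:
  0 2 0 0
  0 7 0 0
  0 0 0 0
  4 0 0 0
Max pheromone 7 at (1,1)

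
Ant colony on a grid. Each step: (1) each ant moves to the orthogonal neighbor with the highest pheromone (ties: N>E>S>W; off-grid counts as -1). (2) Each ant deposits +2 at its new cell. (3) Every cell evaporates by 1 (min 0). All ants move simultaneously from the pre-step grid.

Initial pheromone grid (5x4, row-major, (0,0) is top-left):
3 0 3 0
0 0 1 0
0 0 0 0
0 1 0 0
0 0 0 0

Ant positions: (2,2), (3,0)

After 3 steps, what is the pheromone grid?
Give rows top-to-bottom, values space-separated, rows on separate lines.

After step 1: ants at (1,2),(3,1)
  2 0 2 0
  0 0 2 0
  0 0 0 0
  0 2 0 0
  0 0 0 0
After step 2: ants at (0,2),(2,1)
  1 0 3 0
  0 0 1 0
  0 1 0 0
  0 1 0 0
  0 0 0 0
After step 3: ants at (1,2),(3,1)
  0 0 2 0
  0 0 2 0
  0 0 0 0
  0 2 0 0
  0 0 0 0

0 0 2 0
0 0 2 0
0 0 0 0
0 2 0 0
0 0 0 0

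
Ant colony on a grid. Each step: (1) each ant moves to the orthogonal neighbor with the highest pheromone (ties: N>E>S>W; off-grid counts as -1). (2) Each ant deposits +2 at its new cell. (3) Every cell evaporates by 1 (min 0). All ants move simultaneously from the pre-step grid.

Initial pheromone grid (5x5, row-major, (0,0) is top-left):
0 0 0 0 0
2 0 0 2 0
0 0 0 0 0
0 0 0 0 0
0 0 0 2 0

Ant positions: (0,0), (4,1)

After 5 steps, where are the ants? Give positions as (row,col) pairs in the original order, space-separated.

Step 1: ant0:(0,0)->S->(1,0) | ant1:(4,1)->N->(3,1)
  grid max=3 at (1,0)
Step 2: ant0:(1,0)->N->(0,0) | ant1:(3,1)->N->(2,1)
  grid max=2 at (1,0)
Step 3: ant0:(0,0)->S->(1,0) | ant1:(2,1)->N->(1,1)
  grid max=3 at (1,0)
Step 4: ant0:(1,0)->E->(1,1) | ant1:(1,1)->W->(1,0)
  grid max=4 at (1,0)
Step 5: ant0:(1,1)->W->(1,0) | ant1:(1,0)->E->(1,1)
  grid max=5 at (1,0)

(1,0) (1,1)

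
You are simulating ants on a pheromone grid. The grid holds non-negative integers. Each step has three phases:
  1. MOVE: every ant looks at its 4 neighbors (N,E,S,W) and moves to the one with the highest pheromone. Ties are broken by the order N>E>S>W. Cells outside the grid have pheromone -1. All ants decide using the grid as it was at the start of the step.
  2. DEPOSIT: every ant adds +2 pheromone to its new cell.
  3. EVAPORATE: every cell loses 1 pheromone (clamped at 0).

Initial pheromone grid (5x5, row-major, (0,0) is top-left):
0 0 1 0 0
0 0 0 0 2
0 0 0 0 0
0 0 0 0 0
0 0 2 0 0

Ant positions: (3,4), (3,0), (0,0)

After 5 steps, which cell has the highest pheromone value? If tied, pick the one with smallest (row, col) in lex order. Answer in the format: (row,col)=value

Answer: (0,4)=3

Derivation:
Step 1: ant0:(3,4)->N->(2,4) | ant1:(3,0)->N->(2,0) | ant2:(0,0)->E->(0,1)
  grid max=1 at (0,1)
Step 2: ant0:(2,4)->N->(1,4) | ant1:(2,0)->N->(1,0) | ant2:(0,1)->E->(0,2)
  grid max=2 at (1,4)
Step 3: ant0:(1,4)->N->(0,4) | ant1:(1,0)->N->(0,0) | ant2:(0,2)->E->(0,3)
  grid max=1 at (0,0)
Step 4: ant0:(0,4)->S->(1,4) | ant1:(0,0)->E->(0,1) | ant2:(0,3)->E->(0,4)
  grid max=2 at (0,4)
Step 5: ant0:(1,4)->N->(0,4) | ant1:(0,1)->E->(0,2) | ant2:(0,4)->S->(1,4)
  grid max=3 at (0,4)
Final grid:
  0 0 1 0 3
  0 0 0 0 3
  0 0 0 0 0
  0 0 0 0 0
  0 0 0 0 0
Max pheromone 3 at (0,4)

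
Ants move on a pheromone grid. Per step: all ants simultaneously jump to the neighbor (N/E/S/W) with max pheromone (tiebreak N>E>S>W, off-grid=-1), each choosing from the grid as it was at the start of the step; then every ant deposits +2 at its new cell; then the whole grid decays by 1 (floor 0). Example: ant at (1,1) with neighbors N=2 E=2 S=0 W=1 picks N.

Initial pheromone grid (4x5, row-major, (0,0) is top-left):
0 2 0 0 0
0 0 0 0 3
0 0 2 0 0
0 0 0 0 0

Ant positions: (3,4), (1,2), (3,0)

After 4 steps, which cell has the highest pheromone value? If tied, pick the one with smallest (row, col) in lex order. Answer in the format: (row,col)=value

Step 1: ant0:(3,4)->N->(2,4) | ant1:(1,2)->S->(2,2) | ant2:(3,0)->N->(2,0)
  grid max=3 at (2,2)
Step 2: ant0:(2,4)->N->(1,4) | ant1:(2,2)->N->(1,2) | ant2:(2,0)->N->(1,0)
  grid max=3 at (1,4)
Step 3: ant0:(1,4)->N->(0,4) | ant1:(1,2)->S->(2,2) | ant2:(1,0)->N->(0,0)
  grid max=3 at (2,2)
Step 4: ant0:(0,4)->S->(1,4) | ant1:(2,2)->N->(1,2) | ant2:(0,0)->E->(0,1)
  grid max=3 at (1,4)
Final grid:
  0 1 0 0 0
  0 0 1 0 3
  0 0 2 0 0
  0 0 0 0 0
Max pheromone 3 at (1,4)

Answer: (1,4)=3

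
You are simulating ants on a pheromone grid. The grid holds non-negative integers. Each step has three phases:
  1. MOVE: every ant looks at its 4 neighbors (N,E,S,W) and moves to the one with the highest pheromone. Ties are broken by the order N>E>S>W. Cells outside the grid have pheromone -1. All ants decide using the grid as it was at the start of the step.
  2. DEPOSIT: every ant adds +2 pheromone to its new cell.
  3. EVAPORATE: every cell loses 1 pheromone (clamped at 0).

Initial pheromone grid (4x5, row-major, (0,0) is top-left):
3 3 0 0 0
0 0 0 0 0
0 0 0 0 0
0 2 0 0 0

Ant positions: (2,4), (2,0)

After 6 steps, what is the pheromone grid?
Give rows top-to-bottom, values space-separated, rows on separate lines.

After step 1: ants at (1,4),(1,0)
  2 2 0 0 0
  1 0 0 0 1
  0 0 0 0 0
  0 1 0 0 0
After step 2: ants at (0,4),(0,0)
  3 1 0 0 1
  0 0 0 0 0
  0 0 0 0 0
  0 0 0 0 0
After step 3: ants at (1,4),(0,1)
  2 2 0 0 0
  0 0 0 0 1
  0 0 0 0 0
  0 0 0 0 0
After step 4: ants at (0,4),(0,0)
  3 1 0 0 1
  0 0 0 0 0
  0 0 0 0 0
  0 0 0 0 0
After step 5: ants at (1,4),(0,1)
  2 2 0 0 0
  0 0 0 0 1
  0 0 0 0 0
  0 0 0 0 0
After step 6: ants at (0,4),(0,0)
  3 1 0 0 1
  0 0 0 0 0
  0 0 0 0 0
  0 0 0 0 0

3 1 0 0 1
0 0 0 0 0
0 0 0 0 0
0 0 0 0 0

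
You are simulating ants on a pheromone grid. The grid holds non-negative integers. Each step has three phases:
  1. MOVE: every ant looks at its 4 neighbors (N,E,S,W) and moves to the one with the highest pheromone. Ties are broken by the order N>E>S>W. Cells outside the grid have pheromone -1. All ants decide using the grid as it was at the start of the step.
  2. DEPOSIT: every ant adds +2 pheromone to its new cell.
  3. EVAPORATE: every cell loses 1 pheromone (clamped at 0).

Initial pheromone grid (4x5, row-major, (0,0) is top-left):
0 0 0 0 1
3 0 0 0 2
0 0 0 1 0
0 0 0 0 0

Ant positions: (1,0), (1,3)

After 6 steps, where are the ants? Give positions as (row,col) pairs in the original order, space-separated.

Step 1: ant0:(1,0)->N->(0,0) | ant1:(1,3)->E->(1,4)
  grid max=3 at (1,4)
Step 2: ant0:(0,0)->S->(1,0) | ant1:(1,4)->N->(0,4)
  grid max=3 at (1,0)
Step 3: ant0:(1,0)->N->(0,0) | ant1:(0,4)->S->(1,4)
  grid max=3 at (1,4)
Step 4: ant0:(0,0)->S->(1,0) | ant1:(1,4)->N->(0,4)
  grid max=3 at (1,0)
Step 5: ant0:(1,0)->N->(0,0) | ant1:(0,4)->S->(1,4)
  grid max=3 at (1,4)
Step 6: ant0:(0,0)->S->(1,0) | ant1:(1,4)->N->(0,4)
  grid max=3 at (1,0)

(1,0) (0,4)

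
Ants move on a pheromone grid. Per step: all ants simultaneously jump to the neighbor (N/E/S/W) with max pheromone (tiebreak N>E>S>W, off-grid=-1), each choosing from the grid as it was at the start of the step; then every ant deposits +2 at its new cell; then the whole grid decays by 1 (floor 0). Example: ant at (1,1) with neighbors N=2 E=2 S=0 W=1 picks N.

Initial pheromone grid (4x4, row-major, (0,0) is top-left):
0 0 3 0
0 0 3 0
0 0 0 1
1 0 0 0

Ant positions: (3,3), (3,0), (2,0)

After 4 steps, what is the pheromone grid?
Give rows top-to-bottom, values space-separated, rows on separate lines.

After step 1: ants at (2,3),(2,0),(3,0)
  0 0 2 0
  0 0 2 0
  1 0 0 2
  2 0 0 0
After step 2: ants at (1,3),(3,0),(2,0)
  0 0 1 0
  0 0 1 1
  2 0 0 1
  3 0 0 0
After step 3: ants at (2,3),(2,0),(3,0)
  0 0 0 0
  0 0 0 0
  3 0 0 2
  4 0 0 0
After step 4: ants at (1,3),(3,0),(2,0)
  0 0 0 0
  0 0 0 1
  4 0 0 1
  5 0 0 0

0 0 0 0
0 0 0 1
4 0 0 1
5 0 0 0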